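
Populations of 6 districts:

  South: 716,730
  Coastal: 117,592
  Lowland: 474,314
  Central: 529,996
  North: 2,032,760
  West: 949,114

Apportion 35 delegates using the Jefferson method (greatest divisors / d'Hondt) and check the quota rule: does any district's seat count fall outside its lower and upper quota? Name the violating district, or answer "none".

North

Standard quotas: South 5.204, Coastal 0.854, Lowland 3.444, Central 3.848, North 14.759, West 6.891.
Jefferson allocation: South 5, Coastal 0, Lowland 3, Central 4, North 16, West 7.
North has quota 14.759 (lower 14, upper 15) but receives 16 — outside the quota interval.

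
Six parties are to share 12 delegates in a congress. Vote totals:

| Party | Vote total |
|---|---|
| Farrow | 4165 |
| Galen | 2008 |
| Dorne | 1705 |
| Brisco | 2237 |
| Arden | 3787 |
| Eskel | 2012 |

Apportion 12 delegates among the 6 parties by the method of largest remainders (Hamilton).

Total 15914; standard divisor 15914/12 ≈ 1326.167.
Standard quotas: Farrow 3.141, Galen 1.514, Dorne 1.286, Brisco 1.687, Arden 2.856, Eskel 1.517.
Lower quotas: Farrow 3, Galen 1, Dorne 1, Brisco 1, Arden 2, Eskel 1 (sum 9, leaving 3 seats).
Remainders in descending order: Arden 0.856, Brisco 0.687, Eskel 0.517, Galen 0.514, Dorne 0.286, Farrow 0.141.
Largest remainders: Arden, Brisco, Eskel receive the extra seats.

Farrow=3, Galen=1, Dorne=1, Brisco=2, Arden=3, Eskel=2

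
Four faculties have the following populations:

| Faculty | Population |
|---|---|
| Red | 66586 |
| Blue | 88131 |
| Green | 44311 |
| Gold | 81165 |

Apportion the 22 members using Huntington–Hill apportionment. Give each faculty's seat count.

Red 5, Blue 7, Green 4, Gold 6

With divisor 12658: modified quotas Red 5.260, Blue 6.962, Green 3.501, Gold 6.412.
Geometric-mean thresholds: Red √(5·6)=5.477, Blue √(6·7)=6.481, Green √(3·4)=3.464, Gold √(6·7)=6.481.
Each quota rounded against its threshold gives Red 5, Blue 7, Green 4, Gold 6 (total 22).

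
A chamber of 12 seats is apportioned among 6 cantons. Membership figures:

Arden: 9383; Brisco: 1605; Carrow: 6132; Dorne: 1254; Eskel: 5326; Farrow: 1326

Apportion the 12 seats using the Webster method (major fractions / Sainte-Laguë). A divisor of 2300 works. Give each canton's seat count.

With modified divisor 2300: modified quotas Arden 4.080, Brisco 0.698, Carrow 2.666, Dorne 0.545, Eskel 2.316, Farrow 0.577.
Rounding to the nearest integer: Arden 4, Brisco 1, Carrow 3, Dorne 1, Eskel 2, Farrow 1 (total 12).

Arden: 4, Brisco: 1, Carrow: 3, Dorne: 1, Eskel: 2, Farrow: 1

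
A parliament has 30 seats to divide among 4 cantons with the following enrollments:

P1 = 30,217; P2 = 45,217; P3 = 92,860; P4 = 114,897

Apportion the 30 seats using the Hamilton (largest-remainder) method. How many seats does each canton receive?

P1: 3, P2: 5, P3: 10, P4: 12

Standard divisor: 283191 ÷ 30 ≈ 9439.7.
Standard quotas: P1 3.2011, P2 4.7901, P3 9.8372, P4 12.1717.
Lower quotas: P1 3, P2 4, P3 9, P4 12 (sum 28, leaving 2 seats).
Remainders in descending order: P3 0.8372, P2 0.7901, P1 0.2011, P4 0.1717.
Largest remainders: P3, P2 receive the extra seats.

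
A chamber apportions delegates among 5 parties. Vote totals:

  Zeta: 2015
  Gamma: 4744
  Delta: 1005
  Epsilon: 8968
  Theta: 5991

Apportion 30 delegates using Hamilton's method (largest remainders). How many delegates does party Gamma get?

6

The standard divisor is 22723/30 ≈ 757.433.
Standard quotas: Zeta 2.6603, Gamma 6.2633, Delta 1.3268, Epsilon 11.8400, Theta 7.9096.
Lower quotas: Zeta 2, Gamma 6, Delta 1, Epsilon 11, Theta 7 (sum 27, leaving 3 seats).
Remainders in descending order: Theta 0.9096, Epsilon 0.8400, Zeta 0.6603, Delta 0.3268, Gamma 0.2633.
Largest remainders: Theta, Epsilon, Zeta receive the extra seats.
Gamma receives 6.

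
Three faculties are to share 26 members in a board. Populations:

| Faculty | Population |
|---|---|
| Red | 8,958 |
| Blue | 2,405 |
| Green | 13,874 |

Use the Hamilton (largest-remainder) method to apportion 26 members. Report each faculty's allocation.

Red 9; Blue 3; Green 14

Standard divisor: 25237 ÷ 26 ≈ 970.654.
Standard quotas: Red 9.2288, Blue 2.4777, Green 14.2935.
Lower quotas: Red 9, Blue 2, Green 14 (sum 25, leaving 1 seat).
Remainders in descending order: Blue 0.4777, Green 0.2935, Red 0.2288.
Largest remainder: Blue receives the extra seat.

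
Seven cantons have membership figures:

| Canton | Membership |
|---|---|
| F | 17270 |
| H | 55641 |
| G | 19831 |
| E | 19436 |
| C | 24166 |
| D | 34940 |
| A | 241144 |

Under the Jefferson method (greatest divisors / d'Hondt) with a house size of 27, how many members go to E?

1

Standard divisor 412428/27 ≈ 15275.111; standard quotas: F 1.131, H 3.643, G 1.298, E 1.272, C 1.582, D 2.287, A 15.787.
Rounding down gives 1, 3, 1, 1, 1, 2, 15 = 24 seats, so the divisor must be adjusted.
With modified divisor 13700: modified quotas F 1.261, H 4.061, G 1.448, E 1.419, C 1.764, D 2.550, A 17.602.
Rounding down: F 1, H 4, G 1, E 1, C 1, D 2, A 17 (total 27).
E receives 1.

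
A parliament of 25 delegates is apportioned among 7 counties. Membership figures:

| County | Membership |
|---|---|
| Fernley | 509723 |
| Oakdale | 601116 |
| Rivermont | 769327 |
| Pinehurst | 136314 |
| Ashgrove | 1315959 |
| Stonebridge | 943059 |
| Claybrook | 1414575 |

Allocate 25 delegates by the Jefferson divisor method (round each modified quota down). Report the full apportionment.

Fernley=2; Oakdale=3; Rivermont=3; Pinehurst=0; Ashgrove=6; Stonebridge=4; Claybrook=7

Standard divisor 5690073/25 ≈ 227602.92; standard quotas: Fernley 2.240, Oakdale 2.641, Rivermont 3.380, Pinehurst 0.599, Ashgrove 5.782, Stonebridge 4.143, Claybrook 6.215.
Rounding down gives 2, 2, 3, 0, 5, 4, 6 = 22 seats, so the divisor must be adjusted.
With modified divisor 196400: modified quotas Fernley 2.595, Oakdale 3.061, Rivermont 3.917, Pinehurst 0.694, Ashgrove 6.700, Stonebridge 4.802, Claybrook 7.203.
Rounding down: Fernley 2, Oakdale 3, Rivermont 3, Pinehurst 0, Ashgrove 6, Stonebridge 4, Claybrook 7 (total 25).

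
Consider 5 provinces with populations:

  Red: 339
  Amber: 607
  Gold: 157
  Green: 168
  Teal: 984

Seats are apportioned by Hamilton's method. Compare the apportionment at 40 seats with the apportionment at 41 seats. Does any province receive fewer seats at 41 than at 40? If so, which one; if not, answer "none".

none

At 40 seats: Red 6, Amber 11, Gold 3, Green 3, Teal 17.
At 41 seats: Red 6, Amber 11, Gold 3, Green 3, Teal 18.
No province's allocation decreased.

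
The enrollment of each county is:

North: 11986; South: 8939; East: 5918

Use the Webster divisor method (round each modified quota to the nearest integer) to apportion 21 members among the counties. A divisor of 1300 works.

North 9, South 7, East 5

With modified divisor 1300: modified quotas North 9.220, South 6.876, East 4.552.
Rounding to the nearest integer: North 9, South 7, East 5 (total 21).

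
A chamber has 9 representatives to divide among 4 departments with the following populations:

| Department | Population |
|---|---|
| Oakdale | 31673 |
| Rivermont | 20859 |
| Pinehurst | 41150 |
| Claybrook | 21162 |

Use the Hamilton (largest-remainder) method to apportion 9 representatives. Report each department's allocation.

Oakdale 2; Rivermont 2; Pinehurst 3; Claybrook 2

The standard divisor is 114844/9 ≈ 12760.444.
Standard quotas: Oakdale 2.4821, Rivermont 1.6347, Pinehurst 3.2248, Claybrook 1.6584.
Lower quotas: Oakdale 2, Rivermont 1, Pinehurst 3, Claybrook 1 (sum 7, leaving 2 seats).
Remainders in descending order: Claybrook 0.6584, Rivermont 0.6347, Oakdale 0.4821, Pinehurst 0.2248.
Largest remainders: Claybrook, Rivermont receive the extra seats.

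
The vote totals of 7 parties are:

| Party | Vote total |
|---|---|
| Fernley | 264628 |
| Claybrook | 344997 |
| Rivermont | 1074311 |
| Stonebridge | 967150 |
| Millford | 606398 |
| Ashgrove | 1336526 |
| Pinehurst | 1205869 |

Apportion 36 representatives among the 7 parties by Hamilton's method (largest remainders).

The standard divisor is 5799879/36 ≈ 161107.75.
Standard quotas: Fernley 1.6426, Claybrook 2.1414, Rivermont 6.6683, Stonebridge 6.0031, Millford 3.7639, Ashgrove 8.2959, Pinehurst 7.4849.
Lower quotas: Fernley 1, Claybrook 2, Rivermont 6, Stonebridge 6, Millford 3, Ashgrove 8, Pinehurst 7 (sum 33, leaving 3 seats).
Remainders in descending order: Millford 0.7639, Rivermont 0.6683, Fernley 0.6426, Pinehurst 0.4849, Ashgrove 0.2959, Claybrook 0.1414, Stonebridge 0.0031.
The surplus seats go to Millford, Rivermont, Fernley.

Fernley 2, Claybrook 2, Rivermont 7, Stonebridge 6, Millford 4, Ashgrove 8, Pinehurst 7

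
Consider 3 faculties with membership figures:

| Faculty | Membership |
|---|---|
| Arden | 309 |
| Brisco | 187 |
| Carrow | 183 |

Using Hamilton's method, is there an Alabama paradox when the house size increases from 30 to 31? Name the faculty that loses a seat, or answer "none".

none

At 30 seats: Arden 14, Brisco 8, Carrow 8.
At 31 seats: Arden 14, Brisco 9, Carrow 8.
No faculty's allocation decreased.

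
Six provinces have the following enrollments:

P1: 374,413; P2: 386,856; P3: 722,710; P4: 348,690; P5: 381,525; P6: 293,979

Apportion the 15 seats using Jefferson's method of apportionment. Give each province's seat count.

P1 2, P2 2, P3 5, P4 2, P5 2, P6 2

Standard divisor 2508173/15 ≈ 167211.533; standard quotas: P1 2.239, P2 2.314, P3 4.322, P4 2.085, P5 2.282, P6 1.758.
Rounding down gives 2, 2, 4, 2, 2, 1 = 13 seats, so the divisor must be adjusted.
With modified divisor 136700: modified quotas P1 2.739, P2 2.830, P3 5.287, P4 2.551, P5 2.791, P6 2.151.
Rounding down: P1 2, P2 2, P3 5, P4 2, P5 2, P6 2 (total 15).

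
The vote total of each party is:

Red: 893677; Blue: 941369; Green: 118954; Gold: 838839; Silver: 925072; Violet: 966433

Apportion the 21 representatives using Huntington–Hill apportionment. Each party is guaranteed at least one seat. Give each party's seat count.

With divisor 229126: modified quotas Red 3.900, Blue 4.109, Green 0.519, Gold 3.661, Silver 4.037, Violet 4.218.
Geometric-mean thresholds: Red √(3·4)=3.464, Blue √(4·5)=4.472, Green (min 1), Gold √(3·4)=3.464, Silver √(4·5)=4.472, Violet √(4·5)=4.472.
Each quota rounded against its threshold gives Red 4, Blue 4, Green 1, Gold 4, Silver 4, Violet 4 (total 21).

Red: 4; Blue: 4; Green: 1; Gold: 4; Silver: 4; Violet: 4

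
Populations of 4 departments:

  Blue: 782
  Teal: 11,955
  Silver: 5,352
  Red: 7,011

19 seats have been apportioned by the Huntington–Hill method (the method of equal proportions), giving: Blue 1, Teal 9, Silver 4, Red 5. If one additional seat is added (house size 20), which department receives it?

Priority for the next seat is population ÷ (√(s·(s+1))).
Priorities: Blue 552.958, Teal 1260.168, Silver 1196.744, Red 1280.028.
Highest priority: Red.

Red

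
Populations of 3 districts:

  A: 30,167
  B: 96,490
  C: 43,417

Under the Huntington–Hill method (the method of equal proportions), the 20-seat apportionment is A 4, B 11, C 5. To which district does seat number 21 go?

Priority for the next seat is population ÷ (√(s·(s+1))).
Priorities: A 6745.546, B 8398.377, C 7926.823.
Highest priority: B.

B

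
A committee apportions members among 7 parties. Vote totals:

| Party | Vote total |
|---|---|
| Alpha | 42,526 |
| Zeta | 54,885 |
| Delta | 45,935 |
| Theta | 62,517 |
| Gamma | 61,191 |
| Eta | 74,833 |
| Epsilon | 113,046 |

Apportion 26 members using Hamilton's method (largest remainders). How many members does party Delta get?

Total 454933; standard divisor 454933/26 ≈ 17497.423.
Standard quotas: Alpha 2.4304, Zeta 3.1367, Delta 2.6252, Theta 3.5729, Gamma 3.4971, Eta 4.2768, Epsilon 6.4607.
Lower quotas: Alpha 2, Zeta 3, Delta 2, Theta 3, Gamma 3, Eta 4, Epsilon 6 (sum 23, leaving 3 seats).
Remainders in descending order: Delta 0.6252, Theta 0.5729, Gamma 0.4971, Epsilon 0.4607, Alpha 0.4304, Eta 0.2768, Zeta 0.1367.
Largest remainders: Delta, Theta, Gamma receive the extra seats.
Delta receives 3.

3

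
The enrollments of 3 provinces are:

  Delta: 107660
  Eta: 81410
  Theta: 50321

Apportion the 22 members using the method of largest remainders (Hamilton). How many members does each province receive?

Delta: 10; Eta: 7; Theta: 5

Total 239391; standard divisor 239391/22 ≈ 10881.409.
Standard quotas: Delta 9.8939, Eta 7.4816, Theta 4.6245.
Lower quotas: Delta 9, Eta 7, Theta 4 (sum 20, leaving 2 seats).
Remainders in descending order: Delta 0.8939, Theta 0.6245, Eta 0.4816.
Largest remainders: Delta, Theta receive the extra seats.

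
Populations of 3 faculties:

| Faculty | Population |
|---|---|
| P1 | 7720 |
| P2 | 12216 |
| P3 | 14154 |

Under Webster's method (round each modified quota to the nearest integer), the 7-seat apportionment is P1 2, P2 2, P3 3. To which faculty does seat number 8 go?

Priority for the next seat is population ÷ (current seats + 0.5).
Priorities: P1 3088.000, P2 4886.400, P3 4044.000.
Highest priority: P2.

P2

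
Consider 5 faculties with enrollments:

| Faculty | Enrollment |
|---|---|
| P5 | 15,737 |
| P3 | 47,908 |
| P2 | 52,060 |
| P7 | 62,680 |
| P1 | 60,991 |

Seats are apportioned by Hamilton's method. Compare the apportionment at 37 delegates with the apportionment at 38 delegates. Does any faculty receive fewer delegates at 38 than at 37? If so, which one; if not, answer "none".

At 37 seats: P5 3, P3 7, P2 8, P7 10, P1 9.
At 38 seats: P5 2, P3 8, P2 8, P7 10, P1 10.
P5 drops from 3 to 2.

P5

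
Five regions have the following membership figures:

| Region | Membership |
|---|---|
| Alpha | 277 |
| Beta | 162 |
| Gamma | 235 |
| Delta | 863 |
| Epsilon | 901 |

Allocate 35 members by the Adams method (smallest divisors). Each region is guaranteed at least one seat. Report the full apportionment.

Alpha 4; Beta 3; Gamma 4; Delta 12; Epsilon 12

Standard divisor 2438/35 ≈ 69.657; standard quotas: Alpha 3.977, Beta 2.326, Gamma 3.374, Delta 12.389, Epsilon 12.935.
Rounding up gives 4, 3, 4, 13, 13 = 37 seats, so the divisor must be adjusted.
With modified divisor 77: modified quotas Alpha 3.597, Beta 2.104, Gamma 3.052, Delta 11.208, Epsilon 11.701.
Rounding up: Alpha 4, Beta 3, Gamma 4, Delta 12, Epsilon 12 (total 35).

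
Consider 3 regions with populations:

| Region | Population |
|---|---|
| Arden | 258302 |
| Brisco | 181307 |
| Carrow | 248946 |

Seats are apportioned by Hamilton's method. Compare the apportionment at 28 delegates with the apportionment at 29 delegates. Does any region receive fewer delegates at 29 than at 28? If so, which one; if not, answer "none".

At 28 seats: Arden 11, Brisco 7, Carrow 10.
At 29 seats: Arden 11, Brisco 8, Carrow 10.
No region's allocation decreased.

none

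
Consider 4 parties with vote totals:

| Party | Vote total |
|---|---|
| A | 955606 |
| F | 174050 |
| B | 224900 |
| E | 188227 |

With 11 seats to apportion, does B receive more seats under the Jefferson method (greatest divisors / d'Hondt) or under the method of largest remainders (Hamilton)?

Jefferson: A 8, F 1, B 1, E 1.
Hamilton: A 7, F 1, B 2, E 1.
B gets 1 under Jefferson and 2 under Hamilton.

Hamilton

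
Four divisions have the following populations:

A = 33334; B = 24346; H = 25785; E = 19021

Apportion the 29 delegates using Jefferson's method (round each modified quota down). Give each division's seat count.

A: 10, B: 7, H: 7, E: 5

Standard divisor 102486/29 ≈ 3534; standard quotas: A 9.432, B 6.889, H 7.296, E 5.382.
Rounding down gives 9, 6, 7, 5 = 27 seats, so the divisor must be adjusted.
With modified divisor 3300: modified quotas A 10.101, B 7.378, H 7.814, E 5.764.
Rounding down: A 10, B 7, H 7, E 5 (total 29).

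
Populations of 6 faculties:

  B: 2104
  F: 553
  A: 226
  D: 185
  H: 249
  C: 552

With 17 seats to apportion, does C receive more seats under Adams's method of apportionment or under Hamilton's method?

Adams: B 8, F 3, A 1, D 1, H 1, C 3.
Hamilton: B 9, F 3, A 1, D 1, H 1, C 2.
C gets 3 under Adams and 2 under Hamilton.

Adams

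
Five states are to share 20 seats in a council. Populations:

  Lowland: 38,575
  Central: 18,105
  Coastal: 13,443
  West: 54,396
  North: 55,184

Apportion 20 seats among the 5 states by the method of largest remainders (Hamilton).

Lowland: 4, Central: 2, Coastal: 2, West: 6, North: 6

Standard divisor: 179703 ÷ 20 ≈ 8985.15.
Standard quotas: Lowland 4.2932, Central 2.0150, Coastal 1.4961, West 6.0540, North 6.1417.
Lower quotas: Lowland 4, Central 2, Coastal 1, West 6, North 6 (sum 19, leaving 1 seat).
Remainders in descending order: Coastal 0.4961, Lowland 0.2932, North 0.1417, West 0.0540, Central 0.0150.
Largest remainder: Coastal receives the extra seat.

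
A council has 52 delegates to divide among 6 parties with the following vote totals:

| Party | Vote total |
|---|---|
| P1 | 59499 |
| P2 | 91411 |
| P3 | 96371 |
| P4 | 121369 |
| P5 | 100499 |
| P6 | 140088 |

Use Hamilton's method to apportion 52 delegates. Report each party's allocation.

P1 5, P2 8, P3 8, P4 10, P5 9, P6 12

The standard divisor is 609237/52 ≈ 11716.096.
Standard quotas: P1 5.0784, P2 7.8022, P3 8.2255, P4 10.3592, P5 8.5779, P6 11.9569.
Lower quotas: P1 5, P2 7, P3 8, P4 10, P5 8, P6 11 (sum 49, leaving 3 seats).
Remainders in descending order: P6 0.9569, P2 0.8022, P5 0.5779, P4 0.3592, P3 0.2255, P1 0.0784.
Largest remainders: P6, P2, P5 receive the extra seats.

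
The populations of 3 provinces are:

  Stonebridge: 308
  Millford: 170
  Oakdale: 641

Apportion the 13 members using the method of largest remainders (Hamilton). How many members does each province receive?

Stonebridge 4, Millford 2, Oakdale 7

Total 1119; standard divisor 1119/13 ≈ 86.077.
Standard quotas: Stonebridge 3.578, Millford 1.975, Oakdale 7.447.
Lower quotas: Stonebridge 3, Millford 1, Oakdale 7 (sum 11, leaving 2 seats).
Remainders in descending order: Millford 0.975, Stonebridge 0.578, Oakdale 0.447.
Largest remainders: Millford, Stonebridge receive the extra seats.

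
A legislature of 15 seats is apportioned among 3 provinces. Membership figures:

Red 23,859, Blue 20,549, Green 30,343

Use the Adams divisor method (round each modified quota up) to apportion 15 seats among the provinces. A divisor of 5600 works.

Red=5; Blue=4; Green=6

With modified divisor 5600: modified quotas Red 4.261, Blue 3.669, Green 5.418.
Rounding up: Red 5, Blue 4, Green 6 (total 15).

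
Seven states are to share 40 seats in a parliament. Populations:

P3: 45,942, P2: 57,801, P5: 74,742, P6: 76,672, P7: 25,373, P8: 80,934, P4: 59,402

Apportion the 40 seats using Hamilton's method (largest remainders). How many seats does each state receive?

P3 4, P2 6, P5 7, P6 7, P7 2, P8 8, P4 6

Total 420866; standard divisor 420866/40 ≈ 10521.65.
Standard quotas: P3 4.3664, P2 5.4935, P5 7.1036, P6 7.2871, P7 2.4115, P8 7.6921, P4 5.6457.
Lower quotas: P3 4, P2 5, P5 7, P6 7, P7 2, P8 7, P4 5 (sum 37, leaving 3 seats).
Remainders in descending order: P8 0.6921, P4 0.6457, P2 0.4935, P7 0.4115, P3 0.3664, P6 0.2871, P5 0.1036.
Largest remainders: P8, P4, P2 receive the extra seats.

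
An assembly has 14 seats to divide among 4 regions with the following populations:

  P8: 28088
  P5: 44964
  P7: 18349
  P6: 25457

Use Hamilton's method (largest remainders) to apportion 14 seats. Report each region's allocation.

Total 116858; standard divisor 116858/14 = 8347.
Standard quotas: P8 3.3650, P5 5.3868, P7 2.1983, P6 3.0498.
Lower quotas: P8 3, P5 5, P7 2, P6 3 (sum 13, leaving 1 seat).
Remainders in descending order: P5 0.3868, P8 0.3650, P7 0.1983, P6 0.0498.
The surplus seat goes to P5.

P8 3, P5 6, P7 2, P6 3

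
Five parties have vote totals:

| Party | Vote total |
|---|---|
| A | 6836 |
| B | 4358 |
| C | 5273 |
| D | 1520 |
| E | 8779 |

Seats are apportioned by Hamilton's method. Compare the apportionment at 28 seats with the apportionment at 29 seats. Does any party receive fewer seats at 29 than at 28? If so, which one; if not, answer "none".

At 28 seats: A 7, B 5, C 5, D 2, E 9.
At 29 seats: A 7, B 5, C 6, D 2, E 9.
No party's allocation decreased.

none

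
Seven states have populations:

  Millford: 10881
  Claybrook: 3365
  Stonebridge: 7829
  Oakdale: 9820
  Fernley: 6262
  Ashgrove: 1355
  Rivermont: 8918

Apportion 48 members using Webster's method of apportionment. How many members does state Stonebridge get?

Standard divisor 48430/48 ≈ 1008.958; standard quotas: Millford 10.784, Claybrook 3.335, Stonebridge 7.759, Oakdale 9.733, Fernley 6.206, Ashgrove 1.343, Rivermont 8.839.
Rounding to the nearest integer gives Millford 11, Claybrook 3, Stonebridge 8, Oakdale 10, Fernley 6, Ashgrove 1, Rivermont 9 — total 48, matching the house size, so no adjustment is needed.
Stonebridge receives 8.

8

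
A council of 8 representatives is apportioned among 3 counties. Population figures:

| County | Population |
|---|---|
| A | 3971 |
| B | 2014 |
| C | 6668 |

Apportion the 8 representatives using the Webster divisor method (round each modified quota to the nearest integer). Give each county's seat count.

Standard divisor 12653/8 ≈ 1581.625; standard quotas: A 2.511, B 1.273, C 4.216.
Rounding to the nearest integer gives A 3, B 1, C 4 — total 8, matching the house size, so no adjustment is needed.

A=3; B=1; C=4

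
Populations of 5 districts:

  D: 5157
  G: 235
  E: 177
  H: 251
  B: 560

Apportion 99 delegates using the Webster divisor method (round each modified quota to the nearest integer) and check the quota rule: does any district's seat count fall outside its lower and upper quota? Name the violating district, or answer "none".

D

Standard quotas: D 80.022, G 3.647, E 2.747, H 3.895, B 8.690.
Webster allocation: D 79, G 4, E 3, H 4, B 9.
D has quota 80.022 (lower 80, upper 81) but receives 79 — outside the quota interval.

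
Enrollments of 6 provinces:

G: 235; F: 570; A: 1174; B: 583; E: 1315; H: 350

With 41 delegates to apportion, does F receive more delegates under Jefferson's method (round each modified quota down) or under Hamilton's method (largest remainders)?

Hamilton

Jefferson: G 2, F 5, A 12, B 6, E 13, H 3.
Hamilton: G 2, F 6, A 11, B 6, E 13, H 3.
F gets 5 under Jefferson and 6 under Hamilton.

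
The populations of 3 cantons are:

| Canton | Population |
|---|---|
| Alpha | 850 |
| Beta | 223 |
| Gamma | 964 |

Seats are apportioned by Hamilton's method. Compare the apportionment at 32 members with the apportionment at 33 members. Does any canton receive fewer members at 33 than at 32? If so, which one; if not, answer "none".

Beta

At 32 seats: Alpha 13, Beta 4, Gamma 15.
At 33 seats: Alpha 14, Beta 3, Gamma 16.
Beta drops from 4 to 3.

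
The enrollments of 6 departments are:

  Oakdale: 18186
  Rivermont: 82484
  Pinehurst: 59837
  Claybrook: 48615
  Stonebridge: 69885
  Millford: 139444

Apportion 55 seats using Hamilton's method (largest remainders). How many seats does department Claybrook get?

The standard divisor is 418451/55 ≈ 7608.2.
Standard quotas: Oakdale 2.3903, Rivermont 10.8415, Pinehurst 7.8648, Claybrook 6.3898, Stonebridge 9.1855, Millford 18.3281.
Lower quotas: Oakdale 2, Rivermont 10, Pinehurst 7, Claybrook 6, Stonebridge 9, Millford 18 (sum 52, leaving 3 seats).
Remainders in descending order: Pinehurst 0.8648, Rivermont 0.8415, Oakdale 0.3903, Claybrook 0.3898, Millford 0.3281, Stonebridge 0.1855.
Largest remainders: Pinehurst, Rivermont, Oakdale receive the extra seats.
Claybrook receives 6.

6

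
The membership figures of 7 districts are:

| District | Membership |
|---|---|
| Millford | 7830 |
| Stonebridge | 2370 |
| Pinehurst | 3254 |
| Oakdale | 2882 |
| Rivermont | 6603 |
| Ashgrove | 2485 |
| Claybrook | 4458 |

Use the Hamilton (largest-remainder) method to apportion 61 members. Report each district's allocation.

Millford=16; Stonebridge=5; Pinehurst=7; Oakdale=6; Rivermont=13; Ashgrove=5; Claybrook=9

Standard divisor: 29882 ÷ 61 ≈ 489.869.
Standard quotas: Millford 15.9839, Stonebridge 4.8380, Pinehurst 6.6426, Oakdale 5.8832, Rivermont 13.4791, Ashgrove 5.0728, Claybrook 9.1004.
Lower quotas: Millford 15, Stonebridge 4, Pinehurst 6, Oakdale 5, Rivermont 13, Ashgrove 5, Claybrook 9 (sum 57, leaving 4 seats).
Remainders in descending order: Millford 0.9839, Oakdale 0.8832, Stonebridge 0.8380, Pinehurst 0.6426, Rivermont 0.4791, Claybrook 0.1004, Ashgrove 0.0728.
Largest remainders: Millford, Oakdale, Stonebridge, Pinehurst receive the extra seats.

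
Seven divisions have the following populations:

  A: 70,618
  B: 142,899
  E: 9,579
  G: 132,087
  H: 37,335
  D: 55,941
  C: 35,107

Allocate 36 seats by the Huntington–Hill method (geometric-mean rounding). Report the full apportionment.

A=5; B=10; E=1; G=10; H=3; D=4; C=3

With divisor 13774: modified quotas A 5.127, B 10.375, E 0.695, G 9.590, H 2.711, D 4.061, C 2.549.
Geometric-mean thresholds: A √(5·6)=5.477, B √(10·11)=10.488, E (min 1), G √(9·10)=9.487, H √(2·3)=2.449, D √(4·5)=4.472, C √(2·3)=2.449.
Each quota rounded against its threshold gives A 5, B 10, E 1, G 10, H 3, D 4, C 3 (total 36).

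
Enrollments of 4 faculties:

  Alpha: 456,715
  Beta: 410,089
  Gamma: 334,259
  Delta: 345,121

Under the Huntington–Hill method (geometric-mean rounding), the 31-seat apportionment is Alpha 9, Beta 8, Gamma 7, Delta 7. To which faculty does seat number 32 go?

Beta

Priority for the next seat is population ÷ (√(s·(s+1))).
Priorities: Alpha 48141.988, Beta 48329.452, Gamma 44667.238, Delta 46118.734.
Highest priority: Beta.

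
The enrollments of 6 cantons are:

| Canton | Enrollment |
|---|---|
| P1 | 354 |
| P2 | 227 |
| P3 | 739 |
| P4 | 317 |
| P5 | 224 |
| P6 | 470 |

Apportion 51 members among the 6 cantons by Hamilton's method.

P1 8; P2 5; P3 16; P4 7; P5 5; P6 10

Standard divisor: 2331 ÷ 51 ≈ 45.706.
Standard quotas: P1 7.745, P2 4.967, P3 16.169, P4 6.936, P5 4.901, P6 10.283.
Lower quotas: P1 7, P2 4, P3 16, P4 6, P5 4, P6 10 (sum 47, leaving 4 seats).
Remainders in descending order: P2 0.967, P4 0.936, P5 0.901, P1 0.745, P6 0.283, P3 0.169.
The surplus seats go to P2, P4, P5, P1.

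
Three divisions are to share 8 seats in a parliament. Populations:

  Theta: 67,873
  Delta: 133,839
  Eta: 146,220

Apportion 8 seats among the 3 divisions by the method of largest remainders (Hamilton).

Theta=2, Delta=3, Eta=3

Standard divisor: 347932 ÷ 8 ≈ 43491.5.
Standard quotas: Theta 1.5606, Delta 3.0774, Eta 3.3620.
Lower quotas: Theta 1, Delta 3, Eta 3 (sum 7, leaving 1 seat).
Remainders in descending order: Theta 0.5606, Eta 0.3620, Delta 0.0774.
Largest remainder: Theta receives the extra seat.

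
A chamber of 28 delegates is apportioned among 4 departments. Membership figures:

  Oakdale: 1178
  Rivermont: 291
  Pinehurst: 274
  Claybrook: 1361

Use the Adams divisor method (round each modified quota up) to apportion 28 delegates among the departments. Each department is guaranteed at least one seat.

Standard divisor 3104/28 ≈ 110.857; standard quotas: Oakdale 10.626, Rivermont 2.625, Pinehurst 2.472, Claybrook 12.277.
Rounding up gives 11, 3, 3, 13 = 30 seats, so the divisor must be adjusted.
With modified divisor 120: modified quotas Oakdale 9.817, Rivermont 2.425, Pinehurst 2.283, Claybrook 11.342.
Rounding up: Oakdale 10, Rivermont 3, Pinehurst 3, Claybrook 12 (total 28).

Oakdale 10; Rivermont 3; Pinehurst 3; Claybrook 12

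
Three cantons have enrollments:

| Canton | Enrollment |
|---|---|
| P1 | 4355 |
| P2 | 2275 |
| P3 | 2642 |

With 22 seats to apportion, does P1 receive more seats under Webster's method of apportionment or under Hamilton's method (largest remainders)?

Webster: P1 11, P2 5, P3 6.
Hamilton: P1 10, P2 6, P3 6.
P1 gets 11 under Webster and 10 under Hamilton.

Webster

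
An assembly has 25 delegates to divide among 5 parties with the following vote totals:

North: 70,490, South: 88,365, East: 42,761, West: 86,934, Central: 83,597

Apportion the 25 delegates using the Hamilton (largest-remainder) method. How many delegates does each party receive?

North 5, South 6, East 3, West 6, Central 5

The standard divisor is 372147/25 ≈ 14885.88.
Standard quotas: North 4.7354, South 5.9362, East 2.8726, West 5.8400, Central 5.6159.
Lower quotas: North 4, South 5, East 2, West 5, Central 5 (sum 21, leaving 4 seats).
Remainders in descending order: South 0.9362, East 0.8726, West 0.8400, North 0.7354, Central 0.6159.
The surplus seats go to South, East, West, North.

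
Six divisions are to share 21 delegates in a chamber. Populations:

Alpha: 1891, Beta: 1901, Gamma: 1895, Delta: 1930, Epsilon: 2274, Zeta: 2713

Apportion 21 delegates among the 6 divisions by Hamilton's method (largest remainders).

Alpha=3, Beta=3, Gamma=3, Delta=3, Epsilon=4, Zeta=5

Total 12604; standard divisor 12604/21 ≈ 600.19.
Standard quotas: Alpha 3.151, Beta 3.167, Gamma 3.157, Delta 3.216, Epsilon 3.789, Zeta 4.520.
Lower quotas: Alpha 3, Beta 3, Gamma 3, Delta 3, Epsilon 3, Zeta 4 (sum 19, leaving 2 seats).
Remainders in descending order: Epsilon 0.789, Zeta 0.520, Delta 0.216, Beta 0.167, Gamma 0.157, Alpha 0.151.
The surplus seats go to Epsilon, Zeta.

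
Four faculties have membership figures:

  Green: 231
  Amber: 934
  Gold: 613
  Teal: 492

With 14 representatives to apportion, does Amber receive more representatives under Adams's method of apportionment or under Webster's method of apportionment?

Adams: Green 2, Amber 5, Gold 4, Teal 3.
Webster: Green 1, Amber 6, Gold 4, Teal 3.
Amber gets 5 under Adams and 6 under Webster.

Webster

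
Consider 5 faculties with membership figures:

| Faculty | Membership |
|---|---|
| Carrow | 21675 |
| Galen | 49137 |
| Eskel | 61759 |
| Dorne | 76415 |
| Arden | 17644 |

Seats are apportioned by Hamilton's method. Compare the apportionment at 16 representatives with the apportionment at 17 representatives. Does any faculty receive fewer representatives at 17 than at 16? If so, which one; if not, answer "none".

Carrow

At 16 seats: Carrow 2, Galen 4, Eskel 4, Dorne 5, Arden 1.
At 17 seats: Carrow 1, Galen 4, Eskel 5, Dorne 6, Arden 1.
Carrow drops from 2 to 1.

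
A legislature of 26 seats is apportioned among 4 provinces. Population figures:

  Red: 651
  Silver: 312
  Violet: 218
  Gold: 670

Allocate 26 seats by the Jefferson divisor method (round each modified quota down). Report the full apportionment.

Red 9, Silver 4, Violet 3, Gold 10

Standard divisor 1851/26 ≈ 71.192; standard quotas: Red 9.144, Silver 4.382, Violet 3.062, Gold 9.411.
Rounding down gives 9, 4, 3, 9 = 25 seats, so the divisor must be adjusted.
With modified divisor 66: modified quotas Red 9.864, Silver 4.727, Violet 3.303, Gold 10.152.
Rounding down: Red 9, Silver 4, Violet 3, Gold 10 (total 26).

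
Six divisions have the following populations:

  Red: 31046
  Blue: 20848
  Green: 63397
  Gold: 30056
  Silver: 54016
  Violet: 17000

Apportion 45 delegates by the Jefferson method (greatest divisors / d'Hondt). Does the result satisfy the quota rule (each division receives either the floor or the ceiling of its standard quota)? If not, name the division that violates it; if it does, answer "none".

Standard quotas: Red 6.457, Blue 4.336, Green 13.186, Gold 6.251, Silver 11.234, Violet 3.536.
Jefferson allocation: Red 6, Blue 4, Green 14, Gold 6, Silver 12, Violet 3.
Every allocation lies between the lower and upper quota.

none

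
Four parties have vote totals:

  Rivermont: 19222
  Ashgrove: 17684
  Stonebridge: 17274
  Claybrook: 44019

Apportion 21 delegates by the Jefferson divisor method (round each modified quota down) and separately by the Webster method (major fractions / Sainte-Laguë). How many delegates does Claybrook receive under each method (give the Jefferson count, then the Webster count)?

Jefferson: Rivermont 4, Ashgrove 4, Stonebridge 3, Claybrook 10.
Webster: Rivermont 4, Ashgrove 4, Stonebridge 4, Claybrook 9.
Claybrook gets 10 under Jefferson and 9 under Webster.

10 and 9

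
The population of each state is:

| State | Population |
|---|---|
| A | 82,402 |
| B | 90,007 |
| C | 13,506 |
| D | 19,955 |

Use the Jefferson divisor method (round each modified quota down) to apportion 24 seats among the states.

Standard divisor 205870/24 ≈ 8577.917; standard quotas: A 9.606, B 10.493, C 1.575, D 2.326.
Rounding down gives 9, 10, 1, 2 = 22 seats, so the divisor must be adjusted.
With modified divisor 7800: modified quotas A 10.564, B 11.539, C 1.732, D 2.558.
Rounding down: A 10, B 11, C 1, D 2 (total 24).

A 10, B 11, C 1, D 2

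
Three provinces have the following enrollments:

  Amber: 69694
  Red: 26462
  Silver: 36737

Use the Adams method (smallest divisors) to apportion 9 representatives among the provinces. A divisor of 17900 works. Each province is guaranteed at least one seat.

With modified divisor 17900: modified quotas Amber 3.894, Red 1.478, Silver 2.052.
Rounding up: Amber 4, Red 2, Silver 3 (total 9).

Amber 4; Red 2; Silver 3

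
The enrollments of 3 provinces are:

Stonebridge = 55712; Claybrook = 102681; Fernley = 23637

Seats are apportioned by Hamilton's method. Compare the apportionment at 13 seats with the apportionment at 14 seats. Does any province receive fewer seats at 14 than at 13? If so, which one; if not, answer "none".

none

At 13 seats: Stonebridge 4, Claybrook 7, Fernley 2.
At 14 seats: Stonebridge 4, Claybrook 8, Fernley 2.
No province's allocation decreased.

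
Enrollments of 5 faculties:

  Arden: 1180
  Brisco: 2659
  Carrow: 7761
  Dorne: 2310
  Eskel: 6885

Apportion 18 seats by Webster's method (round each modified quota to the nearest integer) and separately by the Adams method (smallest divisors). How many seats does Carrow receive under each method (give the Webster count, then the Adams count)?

Webster: Arden 1, Brisco 2, Carrow 7, Dorne 2, Eskel 6.
Adams: Arden 1, Brisco 3, Carrow 6, Dorne 2, Eskel 6.
Carrow gets 7 under Webster and 6 under Adams.

7 and 6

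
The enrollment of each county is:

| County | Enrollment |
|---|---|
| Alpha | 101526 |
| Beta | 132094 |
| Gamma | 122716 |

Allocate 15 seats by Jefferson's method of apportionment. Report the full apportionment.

Standard divisor 356336/15 ≈ 23755.733; standard quotas: Alpha 4.274, Beta 5.561, Gamma 5.166.
Rounding down gives 4, 5, 5 = 14 seats, so the divisor must be adjusted.
With modified divisor 21200: modified quotas Alpha 4.789, Beta 6.231, Gamma 5.788.
Rounding down: Alpha 4, Beta 6, Gamma 5 (total 15).

Alpha: 4; Beta: 6; Gamma: 5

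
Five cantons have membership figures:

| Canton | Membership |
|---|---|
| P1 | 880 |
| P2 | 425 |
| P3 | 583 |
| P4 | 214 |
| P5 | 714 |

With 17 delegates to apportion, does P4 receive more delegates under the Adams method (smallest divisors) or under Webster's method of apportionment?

Adams

Adams: P1 5, P2 3, P3 3, P4 2, P5 4.
Webster: P1 5, P2 3, P3 4, P4 1, P5 4.
P4 gets 2 under Adams and 1 under Webster.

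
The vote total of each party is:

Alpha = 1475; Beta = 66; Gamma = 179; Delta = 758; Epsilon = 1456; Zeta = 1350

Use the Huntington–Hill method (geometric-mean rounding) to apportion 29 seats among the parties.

Alpha=8, Beta=1, Gamma=1, Delta=4, Epsilon=8, Zeta=7

With divisor 187: modified quotas Alpha 7.888, Beta 0.353, Gamma 0.957, Delta 4.053, Epsilon 7.786, Zeta 7.219.
Geometric-mean thresholds: Alpha √(7·8)=7.483, Beta (min 1), Gamma (min 1), Delta √(4·5)=4.472, Epsilon √(7·8)=7.483, Zeta √(7·8)=7.483.
Each quota rounded against its threshold gives Alpha 8, Beta 1, Gamma 1, Delta 4, Epsilon 8, Zeta 7 (total 29).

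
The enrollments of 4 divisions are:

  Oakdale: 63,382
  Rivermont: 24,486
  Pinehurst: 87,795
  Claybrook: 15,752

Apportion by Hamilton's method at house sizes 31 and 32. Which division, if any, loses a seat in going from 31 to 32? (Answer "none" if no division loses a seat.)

At 31 seats: Oakdale 10, Rivermont 4, Pinehurst 14, Claybrook 3.
At 32 seats: Oakdale 10, Rivermont 4, Pinehurst 15, Claybrook 3.
No division's allocation decreased.

none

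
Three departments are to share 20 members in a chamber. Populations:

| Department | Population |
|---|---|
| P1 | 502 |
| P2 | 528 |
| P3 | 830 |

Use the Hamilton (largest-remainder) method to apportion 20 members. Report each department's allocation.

Total 1860; standard divisor 1860/20 = 93.
Standard quotas: P1 5.398, P2 5.677, P3 8.925.
Lower quotas: P1 5, P2 5, P3 8 (sum 18, leaving 2 seats).
Remainders in descending order: P3 0.925, P2 0.677, P1 0.398.
Largest remainders: P3, P2 receive the extra seats.

P1 5, P2 6, P3 9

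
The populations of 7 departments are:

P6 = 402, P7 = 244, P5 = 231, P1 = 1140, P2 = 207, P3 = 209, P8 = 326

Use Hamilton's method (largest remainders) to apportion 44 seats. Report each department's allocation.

P6: 7, P7: 4, P5: 4, P1: 18, P2: 3, P3: 3, P8: 5

Total 2759; standard divisor 2759/44 ≈ 62.705.
Standard quotas: P6 6.411, P7 3.891, P5 3.684, P1 18.181, P2 3.301, P3 3.333, P8 5.199.
Lower quotas: P6 6, P7 3, P5 3, P1 18, P2 3, P3 3, P8 5 (sum 41, leaving 3 seats).
Remainders in descending order: P7 0.891, P5 0.684, P6 0.411, P3 0.333, P2 0.301, P8 0.199, P1 0.181.
The surplus seats go to P7, P5, P6.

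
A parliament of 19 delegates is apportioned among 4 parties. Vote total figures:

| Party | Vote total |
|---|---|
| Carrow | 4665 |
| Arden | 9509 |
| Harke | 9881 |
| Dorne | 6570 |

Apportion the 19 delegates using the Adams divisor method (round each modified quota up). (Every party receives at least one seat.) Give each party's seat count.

Standard divisor 30625/19 ≈ 1611.842; standard quotas: Carrow 2.894, Arden 5.899, Harke 6.130, Dorne 4.076.
Rounding up gives 3, 6, 7, 5 = 21 seats, so the divisor must be adjusted.
With modified divisor 1800: modified quotas Carrow 2.592, Arden 5.283, Harke 5.489, Dorne 3.650.
Rounding up: Carrow 3, Arden 6, Harke 6, Dorne 4 (total 19).

Carrow 3; Arden 6; Harke 6; Dorne 4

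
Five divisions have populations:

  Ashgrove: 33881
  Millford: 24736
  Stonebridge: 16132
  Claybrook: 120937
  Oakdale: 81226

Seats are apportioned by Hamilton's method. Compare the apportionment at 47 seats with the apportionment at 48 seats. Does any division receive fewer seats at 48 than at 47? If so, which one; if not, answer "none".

At 47 seats: Ashgrove 6, Millford 4, Stonebridge 3, Claybrook 20, Oakdale 14.
At 48 seats: Ashgrove 6, Millford 4, Stonebridge 3, Claybrook 21, Oakdale 14.
No division's allocation decreased.

none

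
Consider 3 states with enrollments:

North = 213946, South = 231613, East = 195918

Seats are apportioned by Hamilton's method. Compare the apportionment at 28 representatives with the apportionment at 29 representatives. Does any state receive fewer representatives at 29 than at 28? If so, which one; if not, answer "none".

At 28 seats: North 9, South 10, East 9.
At 29 seats: North 10, South 10, East 9.
No state's allocation decreased.

none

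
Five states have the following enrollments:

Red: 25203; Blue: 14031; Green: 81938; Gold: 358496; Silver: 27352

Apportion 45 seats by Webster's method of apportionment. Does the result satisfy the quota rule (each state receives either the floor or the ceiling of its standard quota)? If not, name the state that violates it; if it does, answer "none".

Gold

Standard quotas: Red 2.237, Blue 1.245, Green 7.272, Gold 31.818, Silver 2.428.
Webster allocation: Red 2, Blue 1, Green 7, Gold 33, Silver 2.
Gold has quota 31.818 (lower 31, upper 32) but receives 33 — outside the quota interval.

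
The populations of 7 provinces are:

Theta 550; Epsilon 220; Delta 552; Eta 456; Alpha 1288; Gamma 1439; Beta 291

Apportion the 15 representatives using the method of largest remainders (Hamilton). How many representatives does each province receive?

Total 4796; standard divisor 4796/15 ≈ 319.733.
Standard quotas: Theta 1.720, Epsilon 0.688, Delta 1.726, Eta 1.426, Alpha 4.028, Gamma 4.501, Beta 0.910.
Lower quotas: Theta 1, Epsilon 0, Delta 1, Eta 1, Alpha 4, Gamma 4, Beta 0 (sum 11, leaving 4 seats).
Remainders in descending order: Beta 0.910, Delta 0.726, Theta 0.720, Epsilon 0.688, Gamma 0.501, Eta 0.426, Alpha 0.028.
The surplus seats go to Beta, Delta, Theta, Epsilon.

Theta=2, Epsilon=1, Delta=2, Eta=1, Alpha=4, Gamma=4, Beta=1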